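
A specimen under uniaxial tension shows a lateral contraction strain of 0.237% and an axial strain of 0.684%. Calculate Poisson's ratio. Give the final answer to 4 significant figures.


nu = -epsilon_lat / epsilon_axial
Lateral strain is contraction (negative), so using magnitudes:
nu = 0.237 / 0.684
nu = 0.3465


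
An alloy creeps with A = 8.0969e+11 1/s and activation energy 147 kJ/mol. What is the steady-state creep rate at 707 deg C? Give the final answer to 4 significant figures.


rate = A * exp(-Q / (R*T))
T = 707 + 273.15 = 980.15 K
rate = 8.0969e+11 * exp(-147e3 / (8.314 * 980.15))
rate = 11860 1/s


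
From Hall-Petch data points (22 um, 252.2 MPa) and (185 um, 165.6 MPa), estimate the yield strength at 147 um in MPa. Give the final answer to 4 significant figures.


sigma_y = sigma0 + k / sqrt(d)
1/sqrt(d1) = 1/sqrt(2.2e-05) = 213.201;  1/sqrt(d2) = 73.5215
k = (sigma1 - sigma2) / (1/sqrt(d1) - 1/sqrt(d2)) = (252.2 - 165.6) / (213.201 - 73.5215) = 0.619992 MPa*m^0.5
sigma0 = sigma1 - k/sqrt(d1) = 252.2 - 0.619992*213.201 = 120.017 MPa
sigma_y(d3) = 120.017 + 0.619992 / sqrt(1.47e-04) = 171.2 MPa


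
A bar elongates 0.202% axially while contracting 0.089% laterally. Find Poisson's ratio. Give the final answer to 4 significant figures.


nu = -epsilon_lat / epsilon_axial
Lateral strain is contraction (negative), so using magnitudes:
nu = 0.089 / 0.202
nu = 0.4406


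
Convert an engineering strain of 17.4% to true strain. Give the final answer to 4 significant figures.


epsilon_true = ln(1 + epsilon_eng)
epsilon_true = ln(1 + 0.174)
epsilon_true = 0.1604


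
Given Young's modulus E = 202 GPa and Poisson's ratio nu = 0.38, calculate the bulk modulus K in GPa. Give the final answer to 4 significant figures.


K = E / (3*(1-2*nu))
K = 202 / (3*(1-2*0.38))
K = 280.6 GPa


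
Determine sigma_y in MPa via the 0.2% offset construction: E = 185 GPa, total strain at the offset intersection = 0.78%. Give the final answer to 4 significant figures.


Offset strain = 0.002
Elastic strain at yield = total_strain - offset = 7.8e-03 - 0.002 = 5.8e-03
sigma_y = E * elastic_strain = 185000 * 5.8e-03
sigma_y = 1073 MPa


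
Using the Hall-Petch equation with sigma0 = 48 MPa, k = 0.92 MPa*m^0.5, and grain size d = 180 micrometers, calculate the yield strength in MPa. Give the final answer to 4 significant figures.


sigma_y = sigma0 + k / sqrt(d)
d = 180 um = 1.8e-04 m
sigma_y = 48 + 0.92 / sqrt(1.8e-04)
sigma_y = 116.6 MPa


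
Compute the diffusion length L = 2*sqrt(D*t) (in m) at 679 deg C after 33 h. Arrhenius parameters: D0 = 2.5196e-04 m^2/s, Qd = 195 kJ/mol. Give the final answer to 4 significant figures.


Step 1: D = D0 * exp(-Qd/(R*T))
T = 952.15 K
D = 2.5196e-04 * exp(-195e3 / (8.314 * 952.15)) = 5.0502e-15 m^2/s
Step 2: L = 2*sqrt(D*t)
t = 33 h = 118800 s
L = 2*sqrt(5.0502e-15 * 118800) = 4.899e-05 m


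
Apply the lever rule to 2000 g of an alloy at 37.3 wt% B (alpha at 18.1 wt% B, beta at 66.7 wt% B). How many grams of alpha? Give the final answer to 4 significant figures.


f_alpha = (C_beta - C0) / (C_beta - C_alpha)
f_alpha = (66.7 - 37.3) / (66.7 - 18.1) = 0.604938
m_alpha = f_alpha * m_total = 0.604938 * 2000 = 1210 g


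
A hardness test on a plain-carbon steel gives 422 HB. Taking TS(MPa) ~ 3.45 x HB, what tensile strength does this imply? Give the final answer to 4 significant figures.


TS (MPa) = 3.45 * HB
TS = 3.45 * 422
TS = 1456 MPa


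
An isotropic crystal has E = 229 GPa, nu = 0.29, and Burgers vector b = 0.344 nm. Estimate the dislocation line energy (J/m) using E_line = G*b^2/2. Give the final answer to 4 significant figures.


Step 1: G = E / (2*(1+nu))
G = 229 / (2*(1+0.29)) = 88.7597 GPa = 8.87597e+10 Pa
Step 2: E_line = G*b^2/2
b = 0.344 nm = 3.44e-10 m
E_line = 0.5 * 8.87597e+10 * (3.44e-10)^2 = 5.252e-09 J/m


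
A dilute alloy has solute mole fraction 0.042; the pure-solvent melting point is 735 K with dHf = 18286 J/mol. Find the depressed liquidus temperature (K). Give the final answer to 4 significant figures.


dT = R*Tm^2*x / dHf
dT = 8.314 * 735^2 * 0.042 / 18286
dT = 10.3161 K
T_new = 735 - 10.3161 = 724.7 K


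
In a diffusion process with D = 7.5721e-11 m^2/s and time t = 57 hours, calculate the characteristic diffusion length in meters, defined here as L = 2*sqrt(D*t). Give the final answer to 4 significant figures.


t = 57 hr = 205200 s
Diffusion length = 2*sqrt(D*t)
= 2*sqrt(7.5721e-11 * 205200)
= 7.884e-03 m


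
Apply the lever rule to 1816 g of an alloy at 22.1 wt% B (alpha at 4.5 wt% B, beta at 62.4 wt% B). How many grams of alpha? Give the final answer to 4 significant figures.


f_alpha = (C_beta - C0) / (C_beta - C_alpha)
f_alpha = (62.4 - 22.1) / (62.4 - 4.5) = 0.696028
m_alpha = f_alpha * m_total = 0.696028 * 1816 = 1264 g


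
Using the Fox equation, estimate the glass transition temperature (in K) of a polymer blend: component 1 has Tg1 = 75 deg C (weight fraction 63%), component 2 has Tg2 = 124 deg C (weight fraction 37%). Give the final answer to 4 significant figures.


1/Tg = w1/Tg1 + w2/Tg2 (in Kelvin)
Tg1 = 348.15 K, Tg2 = 397.15 K
1/Tg = 0.63/348.15 + 0.37/397.15
Tg = 364.8 K


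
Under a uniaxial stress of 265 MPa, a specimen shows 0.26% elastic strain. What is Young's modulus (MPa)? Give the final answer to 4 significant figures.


E = sigma / epsilon
epsilon = 0.26% = 2.6e-03
E = 265 / 2.6e-03
E = 101900 MPa


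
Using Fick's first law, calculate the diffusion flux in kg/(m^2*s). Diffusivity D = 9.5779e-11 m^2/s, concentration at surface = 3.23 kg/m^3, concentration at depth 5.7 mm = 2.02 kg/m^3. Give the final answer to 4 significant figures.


J = -D * (dC/dx) = D * (C1 - C2) / dx
J = 9.5779e-11 * (3.23 - 2.02) / 5.7e-03
J = 2.033e-08 kg/(m^2*s)


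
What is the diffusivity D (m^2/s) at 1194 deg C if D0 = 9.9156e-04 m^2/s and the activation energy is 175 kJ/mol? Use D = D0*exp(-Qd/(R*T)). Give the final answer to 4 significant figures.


D = D0 * exp(-Qd / (R*T))
T = 1467.15 K
D = 9.9156e-04 * exp(-175e3 / (8.314 * 1467.15))
D = 5.829e-10 m^2/s


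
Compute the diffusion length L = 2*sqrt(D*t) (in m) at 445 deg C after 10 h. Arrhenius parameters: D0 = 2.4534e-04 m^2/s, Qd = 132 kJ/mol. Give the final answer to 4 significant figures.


Step 1: D = D0 * exp(-Qd/(R*T))
T = 718.15 K
D = 2.4534e-04 * exp(-132e3 / (8.314 * 718.15)) = 6.1433e-14 m^2/s
Step 2: L = 2*sqrt(D*t)
t = 10 h = 36000 s
L = 2*sqrt(6.1433e-14 * 36000) = 9.406e-05 m


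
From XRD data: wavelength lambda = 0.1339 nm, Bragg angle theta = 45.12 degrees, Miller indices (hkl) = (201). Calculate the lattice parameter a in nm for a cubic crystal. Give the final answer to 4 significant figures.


d = lambda / (2*sin(theta))
d = 0.1339 / (2*sin(45.12 deg))
d = 0.0944839 nm
a = d * sqrt(h^2+k^2+l^2) = 0.0944839 * sqrt(5)
a = 0.2113 nm


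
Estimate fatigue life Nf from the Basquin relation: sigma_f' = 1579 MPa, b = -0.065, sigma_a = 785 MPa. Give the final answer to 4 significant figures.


sigma_a = sigma_f' * (2*Nf)^b
2*Nf = (sigma_a / sigma_f')^(1/b)
2*Nf = (785 / 1579)^(1/-0.065)
2*Nf = 46711.4
Nf = 23360 cycles


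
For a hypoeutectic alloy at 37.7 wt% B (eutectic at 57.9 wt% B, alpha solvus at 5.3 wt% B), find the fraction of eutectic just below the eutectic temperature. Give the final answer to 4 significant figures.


f_primary = (C_e - C0) / (C_e - C_alpha_max)
f_primary = (57.9 - 37.7) / (57.9 - 5.3)
f_primary = 0.38403
f_eutectic = 1 - 0.38403 = 0.616


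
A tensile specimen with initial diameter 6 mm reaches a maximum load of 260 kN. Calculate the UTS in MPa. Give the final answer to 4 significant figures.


A0 = pi*(d/2)^2 = pi*(6/2)^2 = 28.2743 mm^2
UTS = F_max / A0 = 260*1000 / 28.2743
UTS = 9196 MPa


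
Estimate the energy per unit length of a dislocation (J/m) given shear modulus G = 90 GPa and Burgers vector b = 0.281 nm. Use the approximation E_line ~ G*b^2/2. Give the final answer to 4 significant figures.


E = G*b^2/2
b = 0.281 nm = 2.81e-10 m
G = 90 GPa = 9e+10 Pa
E = 0.5 * 9e+10 * (2.81e-10)^2
E = 3.553e-09 J/m


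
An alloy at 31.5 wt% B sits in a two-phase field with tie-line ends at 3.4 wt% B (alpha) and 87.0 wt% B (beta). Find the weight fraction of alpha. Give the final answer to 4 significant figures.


f_alpha = (C_beta - C0) / (C_beta - C_alpha)
f_alpha = (87.0 - 31.5) / (87.0 - 3.4)
f_alpha = 0.6639


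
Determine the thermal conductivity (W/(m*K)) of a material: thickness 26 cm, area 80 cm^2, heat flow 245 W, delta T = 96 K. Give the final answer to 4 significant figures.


k = Q*L / (A*dT)
L = 0.26 m, A = 8e-03 m^2
k = 245 * 0.26 / (8e-03 * 96)
k = 82.94 W/(m*K)


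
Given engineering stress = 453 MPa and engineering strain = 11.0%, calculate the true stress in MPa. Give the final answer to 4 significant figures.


sigma_true = sigma_eng * (1 + epsilon_eng)
sigma_true = 453 * (1 + 0.11)
sigma_true = 502.8 MPa


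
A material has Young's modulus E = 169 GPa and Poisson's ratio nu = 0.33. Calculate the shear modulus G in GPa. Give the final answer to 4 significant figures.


G = E / (2*(1+nu))
G = 169 / (2*(1+0.33))
G = 63.53 GPa


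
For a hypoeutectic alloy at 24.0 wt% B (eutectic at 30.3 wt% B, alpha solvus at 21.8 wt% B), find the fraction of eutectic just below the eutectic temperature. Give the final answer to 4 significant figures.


f_primary = (C_e - C0) / (C_e - C_alpha_max)
f_primary = (30.3 - 24.0) / (30.3 - 21.8)
f_primary = 0.741176
f_eutectic = 1 - 0.741176 = 0.2588


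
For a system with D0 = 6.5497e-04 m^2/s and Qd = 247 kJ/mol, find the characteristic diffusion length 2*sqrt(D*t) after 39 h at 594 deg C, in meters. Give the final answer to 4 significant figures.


Step 1: D = D0 * exp(-Qd/(R*T))
T = 867.15 K
D = 6.5497e-04 * exp(-247e3 / (8.314 * 867.15)) = 8.65186e-19 m^2/s
Step 2: L = 2*sqrt(D*t)
t = 39 h = 140400 s
L = 2*sqrt(8.65186e-19 * 140400) = 6.971e-07 m


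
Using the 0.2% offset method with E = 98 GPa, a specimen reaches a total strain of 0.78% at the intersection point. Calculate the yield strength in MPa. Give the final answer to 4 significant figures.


Offset strain = 0.002
Elastic strain at yield = total_strain - offset = 7.8e-03 - 0.002 = 5.8e-03
sigma_y = E * elastic_strain = 98000 * 5.8e-03
sigma_y = 568.4 MPa


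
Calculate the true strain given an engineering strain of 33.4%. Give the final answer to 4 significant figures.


epsilon_true = ln(1 + epsilon_eng)
epsilon_true = ln(1 + 0.334)
epsilon_true = 0.2882


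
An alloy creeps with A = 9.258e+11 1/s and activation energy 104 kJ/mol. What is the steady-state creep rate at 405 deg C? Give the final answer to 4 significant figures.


rate = A * exp(-Q / (R*T))
T = 405 + 273.15 = 678.15 K
rate = 9.258e+11 * exp(-104e3 / (8.314 * 678.15))
rate = 9028 1/s


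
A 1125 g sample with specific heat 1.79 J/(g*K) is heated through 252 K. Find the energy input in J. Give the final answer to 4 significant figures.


Q = m * cp * dT
Q = 1125 * 1.79 * 252
Q = 507500 J


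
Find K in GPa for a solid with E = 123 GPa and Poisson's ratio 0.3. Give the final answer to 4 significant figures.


K = E / (3*(1-2*nu))
K = 123 / (3*(1-2*0.3))
K = 102.5 GPa


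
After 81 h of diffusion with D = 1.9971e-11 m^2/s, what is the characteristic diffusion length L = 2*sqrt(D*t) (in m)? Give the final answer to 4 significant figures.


t = 81 hr = 291600 s
Diffusion length = 2*sqrt(D*t)
= 2*sqrt(1.9971e-11 * 291600)
= 4.826e-03 m


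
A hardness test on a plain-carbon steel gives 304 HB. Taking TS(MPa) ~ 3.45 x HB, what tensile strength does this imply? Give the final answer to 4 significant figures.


TS (MPa) = 3.45 * HB
TS = 3.45 * 304
TS = 1049 MPa


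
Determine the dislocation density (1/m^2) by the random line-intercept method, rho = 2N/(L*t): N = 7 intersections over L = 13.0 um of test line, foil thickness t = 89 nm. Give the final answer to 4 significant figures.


rho = 2N / (L * t)
L = 13.0 um = 1.3e-05 m, t = 89 nm = 8.9e-08 m
rho = 2 * 7 / (1.3e-05 * 8.9e-08)
rho = 1.21e+13 1/m^2


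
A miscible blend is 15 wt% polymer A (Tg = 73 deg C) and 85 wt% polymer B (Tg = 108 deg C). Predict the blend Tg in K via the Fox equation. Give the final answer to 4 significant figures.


1/Tg = w1/Tg1 + w2/Tg2 (in Kelvin)
Tg1 = 346.15 K, Tg2 = 381.15 K
1/Tg = 0.15/346.15 + 0.85/381.15
Tg = 375.5 K


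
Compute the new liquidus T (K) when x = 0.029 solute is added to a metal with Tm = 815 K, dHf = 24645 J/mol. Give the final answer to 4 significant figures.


dT = R*Tm^2*x / dHf
dT = 8.314 * 815^2 * 0.029 / 24645
dT = 6.49822 K
T_new = 815 - 6.49822 = 808.5 K


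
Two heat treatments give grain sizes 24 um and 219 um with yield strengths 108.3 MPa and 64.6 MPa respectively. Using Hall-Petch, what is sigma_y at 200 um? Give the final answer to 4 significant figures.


sigma_y = sigma0 + k / sqrt(d)
1/sqrt(d1) = 1/sqrt(2.4e-05) = 204.124;  1/sqrt(d2) = 67.5737
k = (sigma1 - sigma2) / (1/sqrt(d1) - 1/sqrt(d2)) = (108.3 - 64.6) / (204.124 - 67.5737) = 0.320028 MPa*m^0.5
sigma0 = sigma1 - k/sqrt(d1) = 108.3 - 0.320028*204.124 = 42.9745 MPa
sigma_y(d3) = 42.9745 + 0.320028 / sqrt(2e-04) = 65.6 MPa


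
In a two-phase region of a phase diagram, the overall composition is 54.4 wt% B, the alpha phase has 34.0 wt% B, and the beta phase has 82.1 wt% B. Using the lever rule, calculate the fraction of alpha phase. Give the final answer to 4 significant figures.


f_alpha = (C_beta - C0) / (C_beta - C_alpha)
f_alpha = (82.1 - 54.4) / (82.1 - 34.0)
f_alpha = 0.5759


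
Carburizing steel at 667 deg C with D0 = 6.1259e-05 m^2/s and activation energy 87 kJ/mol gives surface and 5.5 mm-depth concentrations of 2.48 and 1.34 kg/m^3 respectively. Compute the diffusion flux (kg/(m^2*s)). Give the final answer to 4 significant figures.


Step 1: D = D0 * exp(-Qd/(R*T))
T = 667 + 273.15 = 940.15 K
D = 6.1259e-05 * exp(-87e3 / (8.314 * 940.15)) = 8.98016e-10 m^2/s
Step 2: J = D * (C1 - C2) / dx
J = 8.98016e-10 * (2.48 - 1.34) / 5.5e-03
J = 1.861e-07 kg/(m^2*s)


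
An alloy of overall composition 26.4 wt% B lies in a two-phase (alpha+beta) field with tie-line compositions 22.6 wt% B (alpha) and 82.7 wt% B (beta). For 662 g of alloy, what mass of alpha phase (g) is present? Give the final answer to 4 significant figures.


f_alpha = (C_beta - C0) / (C_beta - C_alpha)
f_alpha = (82.7 - 26.4) / (82.7 - 22.6) = 0.936772
m_alpha = f_alpha * m_total = 0.936772 * 662 = 620.1 g


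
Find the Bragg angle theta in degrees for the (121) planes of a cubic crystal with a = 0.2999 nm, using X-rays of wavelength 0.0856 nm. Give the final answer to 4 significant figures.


d = a / sqrt(h^2+k^2+l^2)
d = 0.2999 / sqrt(6) = 0.122434 nm
lambda = 2*d*sin(theta)  =>  sin(theta) = lambda / (2*d)
sin(theta) = 0.0856 / (2 * 0.122434) = 0.349577
theta = 20.46 deg


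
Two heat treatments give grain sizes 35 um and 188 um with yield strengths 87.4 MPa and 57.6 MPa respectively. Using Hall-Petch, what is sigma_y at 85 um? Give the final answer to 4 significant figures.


sigma_y = sigma0 + k / sqrt(d)
1/sqrt(d1) = 1/sqrt(3.5e-05) = 169.031;  1/sqrt(d2) = 72.9325
k = (sigma1 - sigma2) / (1/sqrt(d1) - 1/sqrt(d2)) = (87.4 - 57.6) / (169.031 - 72.9325) = 0.310099 MPa*m^0.5
sigma0 = sigma1 - k/sqrt(d1) = 87.4 - 0.310099*169.031 = 34.9837 MPa
sigma_y(d3) = 34.9837 + 0.310099 / sqrt(8.5e-05) = 68.62 MPa


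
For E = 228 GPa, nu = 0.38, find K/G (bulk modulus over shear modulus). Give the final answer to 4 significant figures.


G = E / (2*(1+nu))
G = 228 / (2*(1+0.38)) = 82.6087 GPa
K = E / (3*(1-2*nu))
K = 228 / (3*(1-2*0.38)) = 316.667 GPa
K/G = 316.667 / 82.6087 = 3.833


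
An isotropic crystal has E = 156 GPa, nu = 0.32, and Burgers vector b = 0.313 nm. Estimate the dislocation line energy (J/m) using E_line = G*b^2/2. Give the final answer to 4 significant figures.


Step 1: G = E / (2*(1+nu))
G = 156 / (2*(1+0.32)) = 59.0909 GPa = 5.90909e+10 Pa
Step 2: E_line = G*b^2/2
b = 0.313 nm = 3.13e-10 m
E_line = 0.5 * 5.90909e+10 * (3.13e-10)^2 = 2.895e-09 J/m


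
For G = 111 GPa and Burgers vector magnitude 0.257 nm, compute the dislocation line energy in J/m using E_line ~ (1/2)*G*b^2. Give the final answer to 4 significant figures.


E = G*b^2/2
b = 0.257 nm = 2.57e-10 m
G = 111 GPa = 1.11e+11 Pa
E = 0.5 * 1.11e+11 * (2.57e-10)^2
E = 3.666e-09 J/m


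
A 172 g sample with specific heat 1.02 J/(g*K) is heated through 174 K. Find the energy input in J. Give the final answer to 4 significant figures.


Q = m * cp * dT
Q = 172 * 1.02 * 174
Q = 30530 J


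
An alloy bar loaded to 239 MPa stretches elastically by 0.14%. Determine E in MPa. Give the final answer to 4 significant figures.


E = sigma / epsilon
epsilon = 0.14% = 1.4e-03
E = 239 / 1.4e-03
E = 170700 MPa


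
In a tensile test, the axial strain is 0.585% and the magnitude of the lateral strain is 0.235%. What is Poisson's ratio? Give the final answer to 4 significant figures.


nu = -epsilon_lat / epsilon_axial
Lateral strain is contraction (negative), so using magnitudes:
nu = 0.235 / 0.585
nu = 0.4017


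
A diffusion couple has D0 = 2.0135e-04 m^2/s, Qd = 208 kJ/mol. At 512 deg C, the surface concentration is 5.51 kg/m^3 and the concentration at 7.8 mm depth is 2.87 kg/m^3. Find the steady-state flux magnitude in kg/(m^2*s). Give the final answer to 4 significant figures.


Step 1: D = D0 * exp(-Qd/(R*T))
T = 512 + 273.15 = 785.15 K
D = 2.0135e-04 * exp(-208e3 / (8.314 * 785.15)) = 2.92133e-18 m^2/s
Step 2: J = D * (C1 - C2) / dx
J = 2.92133e-18 * (5.51 - 2.87) / 7.8e-03
J = 9.888e-16 kg/(m^2*s)


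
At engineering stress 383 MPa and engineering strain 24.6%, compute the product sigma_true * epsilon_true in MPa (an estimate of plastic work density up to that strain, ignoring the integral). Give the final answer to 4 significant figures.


sigma_true = sigma_eng * (1 + epsilon_eng)
sigma_true = 383 * (1 + 0.246) = 477.218 MPa
epsilon_true = ln(1 + epsilon_eng)
epsilon_true = ln(1 + 0.246) = 0.219938
sigma_true * epsilon_true = 477.218 * 0.219938 = 105 MPa


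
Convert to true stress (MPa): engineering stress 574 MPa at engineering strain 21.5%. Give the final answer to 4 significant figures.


sigma_true = sigma_eng * (1 + epsilon_eng)
sigma_true = 574 * (1 + 0.215)
sigma_true = 697.4 MPa


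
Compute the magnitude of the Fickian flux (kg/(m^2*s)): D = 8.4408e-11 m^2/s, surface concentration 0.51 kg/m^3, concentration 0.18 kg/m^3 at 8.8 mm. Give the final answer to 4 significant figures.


J = -D * (dC/dx) = D * (C1 - C2) / dx
J = 8.4408e-11 * (0.51 - 0.18) / 8.8e-03
J = 3.165e-09 kg/(m^2*s)


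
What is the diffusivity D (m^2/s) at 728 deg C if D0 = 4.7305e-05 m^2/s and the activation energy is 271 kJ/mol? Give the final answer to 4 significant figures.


D = D0 * exp(-Qd / (R*T))
T = 1001.15 K
D = 4.7305e-05 * exp(-271e3 / (8.314 * 1001.15))
D = 3.428e-19 m^2/s


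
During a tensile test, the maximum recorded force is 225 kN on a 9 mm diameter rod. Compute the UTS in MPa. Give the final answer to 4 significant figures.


A0 = pi*(d/2)^2 = pi*(9/2)^2 = 63.6173 mm^2
UTS = F_max / A0 = 225*1000 / 63.6173
UTS = 3537 MPa


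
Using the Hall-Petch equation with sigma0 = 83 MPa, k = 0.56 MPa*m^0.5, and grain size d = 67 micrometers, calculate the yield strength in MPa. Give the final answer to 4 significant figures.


sigma_y = sigma0 + k / sqrt(d)
d = 67 um = 6.7e-05 m
sigma_y = 83 + 0.56 / sqrt(6.7e-05)
sigma_y = 151.4 MPa


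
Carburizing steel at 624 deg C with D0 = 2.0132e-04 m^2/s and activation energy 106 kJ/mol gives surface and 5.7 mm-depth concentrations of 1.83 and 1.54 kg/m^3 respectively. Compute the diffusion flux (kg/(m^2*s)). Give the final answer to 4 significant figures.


Step 1: D = D0 * exp(-Qd/(R*T))
T = 624 + 273.15 = 897.15 K
D = 2.0132e-04 * exp(-106e3 / (8.314 * 897.15)) = 1.35532e-10 m^2/s
Step 2: J = D * (C1 - C2) / dx
J = 1.35532e-10 * (1.83 - 1.54) / 5.7e-03
J = 6.895e-09 kg/(m^2*s)


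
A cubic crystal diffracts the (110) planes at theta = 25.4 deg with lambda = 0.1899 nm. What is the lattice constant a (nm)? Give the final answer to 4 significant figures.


d = lambda / (2*sin(theta))
d = 0.1899 / (2*sin(25.4 deg))
d = 0.221362 nm
a = d * sqrt(h^2+k^2+l^2) = 0.221362 * sqrt(2)
a = 0.3131 nm


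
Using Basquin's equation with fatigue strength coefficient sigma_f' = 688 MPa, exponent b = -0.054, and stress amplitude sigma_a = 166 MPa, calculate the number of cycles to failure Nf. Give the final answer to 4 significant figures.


sigma_a = sigma_f' * (2*Nf)^b
2*Nf = (sigma_a / sigma_f')^(1/b)
2*Nf = (166 / 688)^(1/-0.054)
2*Nf = 2.72158e+11
Nf = 1.361e+11 cycles


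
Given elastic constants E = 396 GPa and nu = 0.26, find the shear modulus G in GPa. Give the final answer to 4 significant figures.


G = E / (2*(1+nu))
G = 396 / (2*(1+0.26))
G = 157.1 GPa


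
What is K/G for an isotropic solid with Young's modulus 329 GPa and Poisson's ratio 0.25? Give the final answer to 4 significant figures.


G = E / (2*(1+nu))
G = 329 / (2*(1+0.25)) = 131.6 GPa
K = E / (3*(1-2*nu))
K = 329 / (3*(1-2*0.25)) = 219.333 GPa
K/G = 219.333 / 131.6 = 1.667


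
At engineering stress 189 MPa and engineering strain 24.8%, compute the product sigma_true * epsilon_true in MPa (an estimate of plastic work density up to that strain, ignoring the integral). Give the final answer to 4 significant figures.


sigma_true = sigma_eng * (1 + epsilon_eng)
sigma_true = 189 * (1 + 0.248) = 235.872 MPa
epsilon_true = ln(1 + epsilon_eng)
epsilon_true = ln(1 + 0.248) = 0.221542
sigma_true * epsilon_true = 235.872 * 0.221542 = 52.26 MPa


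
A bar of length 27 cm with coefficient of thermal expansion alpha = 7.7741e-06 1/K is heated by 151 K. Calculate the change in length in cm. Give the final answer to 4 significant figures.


dL = L0 * alpha * dT
dL = 27 * 7.7741e-06 * 151
dL = 0.0317 cm


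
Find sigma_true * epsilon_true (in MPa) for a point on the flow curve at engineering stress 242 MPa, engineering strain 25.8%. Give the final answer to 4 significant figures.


sigma_true = sigma_eng * (1 + epsilon_eng)
sigma_true = 242 * (1 + 0.258) = 304.436 MPa
epsilon_true = ln(1 + epsilon_eng)
epsilon_true = ln(1 + 0.258) = 0.229523
sigma_true * epsilon_true = 304.436 * 0.229523 = 69.88 MPa


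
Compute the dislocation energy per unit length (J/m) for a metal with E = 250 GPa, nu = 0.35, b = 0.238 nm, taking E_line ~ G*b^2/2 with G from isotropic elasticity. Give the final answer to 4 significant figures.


Step 1: G = E / (2*(1+nu))
G = 250 / (2*(1+0.35)) = 92.5926 GPa = 9.25926e+10 Pa
Step 2: E_line = G*b^2/2
b = 0.238 nm = 2.38e-10 m
E_line = 0.5 * 9.25926e+10 * (2.38e-10)^2 = 2.622e-09 J/m


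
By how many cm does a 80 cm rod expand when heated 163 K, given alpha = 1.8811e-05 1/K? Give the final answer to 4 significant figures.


dL = L0 * alpha * dT
dL = 80 * 1.8811e-05 * 163
dL = 0.2453 cm


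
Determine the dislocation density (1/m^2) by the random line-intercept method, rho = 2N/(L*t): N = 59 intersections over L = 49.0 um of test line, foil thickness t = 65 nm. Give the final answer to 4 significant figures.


rho = 2N / (L * t)
L = 49.0 um = 4.9e-05 m, t = 65 nm = 6.5e-08 m
rho = 2 * 59 / (4.9e-05 * 6.5e-08)
rho = 3.705e+13 1/m^2


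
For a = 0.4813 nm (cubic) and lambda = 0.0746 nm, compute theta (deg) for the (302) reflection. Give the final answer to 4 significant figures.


d = a / sqrt(h^2+k^2+l^2)
d = 0.4813 / sqrt(13) = 0.133489 nm
lambda = 2*d*sin(theta)  =>  sin(theta) = lambda / (2*d)
sin(theta) = 0.0746 / (2 * 0.133489) = 0.279425
theta = 16.23 deg


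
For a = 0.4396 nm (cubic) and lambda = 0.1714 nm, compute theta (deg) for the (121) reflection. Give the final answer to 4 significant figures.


d = a / sqrt(h^2+k^2+l^2)
d = 0.4396 / sqrt(6) = 0.179466 nm
lambda = 2*d*sin(theta)  =>  sin(theta) = lambda / (2*d)
sin(theta) = 0.1714 / (2 * 0.179466) = 0.477528
theta = 28.52 deg


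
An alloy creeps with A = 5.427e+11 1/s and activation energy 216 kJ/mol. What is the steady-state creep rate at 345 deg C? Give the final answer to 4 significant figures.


rate = A * exp(-Q / (R*T))
T = 345 + 273.15 = 618.15 K
rate = 5.427e+11 * exp(-216e3 / (8.314 * 618.15))
rate = 3.031e-07 1/s


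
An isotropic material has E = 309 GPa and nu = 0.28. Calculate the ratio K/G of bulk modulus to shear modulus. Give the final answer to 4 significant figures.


G = E / (2*(1+nu))
G = 309 / (2*(1+0.28)) = 120.703 GPa
K = E / (3*(1-2*nu))
K = 309 / (3*(1-2*0.28)) = 234.091 GPa
K/G = 234.091 / 120.703 = 1.939


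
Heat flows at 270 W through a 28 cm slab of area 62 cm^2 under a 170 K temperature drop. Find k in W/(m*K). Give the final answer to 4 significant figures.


k = Q*L / (A*dT)
L = 0.28 m, A = 6.2e-03 m^2
k = 270 * 0.28 / (6.2e-03 * 170)
k = 71.73 W/(m*K)


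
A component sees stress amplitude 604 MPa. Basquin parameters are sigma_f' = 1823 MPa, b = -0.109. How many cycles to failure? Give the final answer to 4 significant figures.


sigma_a = sigma_f' * (2*Nf)^b
2*Nf = (sigma_a / sigma_f')^(1/b)
2*Nf = (604 / 1823)^(1/-0.109)
2*Nf = 25198.4
Nf = 12600 cycles


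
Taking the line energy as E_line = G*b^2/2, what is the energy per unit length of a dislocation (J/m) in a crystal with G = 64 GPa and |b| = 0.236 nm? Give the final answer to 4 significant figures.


E = G*b^2/2
b = 0.236 nm = 2.36e-10 m
G = 64 GPa = 6.4e+10 Pa
E = 0.5 * 6.4e+10 * (2.36e-10)^2
E = 1.782e-09 J/m


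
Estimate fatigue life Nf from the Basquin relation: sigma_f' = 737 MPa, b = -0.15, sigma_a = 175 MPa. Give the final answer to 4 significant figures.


sigma_a = sigma_f' * (2*Nf)^b
2*Nf = (sigma_a / sigma_f')^(1/b)
2*Nf = (175 / 737)^(1/-0.15)
2*Nf = 14550
Nf = 7275 cycles


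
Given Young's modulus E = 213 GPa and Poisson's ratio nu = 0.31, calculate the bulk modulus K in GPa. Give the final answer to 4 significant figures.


K = E / (3*(1-2*nu))
K = 213 / (3*(1-2*0.31))
K = 186.8 GPa


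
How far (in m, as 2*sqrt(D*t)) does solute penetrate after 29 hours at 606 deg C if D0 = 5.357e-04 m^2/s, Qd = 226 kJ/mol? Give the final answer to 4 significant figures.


Step 1: D = D0 * exp(-Qd/(R*T))
T = 879.15 K
D = 5.357e-04 * exp(-226e3 / (8.314 * 879.15)) = 1.9983e-17 m^2/s
Step 2: L = 2*sqrt(D*t)
t = 29 h = 104400 s
L = 2*sqrt(1.9983e-17 * 104400) = 2.889e-06 m


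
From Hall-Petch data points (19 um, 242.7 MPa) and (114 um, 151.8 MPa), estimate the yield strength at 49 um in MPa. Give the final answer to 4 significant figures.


sigma_y = sigma0 + k / sqrt(d)
1/sqrt(d1) = 1/sqrt(1.9e-05) = 229.416;  1/sqrt(d2) = 93.6586
k = (sigma1 - sigma2) / (1/sqrt(d1) - 1/sqrt(d2)) = (242.7 - 151.8) / (229.416 - 93.6586) = 0.669578 MPa*m^0.5
sigma0 = sigma1 - k/sqrt(d1) = 242.7 - 0.669578*229.416 = 89.0883 MPa
sigma_y(d3) = 89.0883 + 0.669578 / sqrt(4.9e-05) = 184.7 MPa


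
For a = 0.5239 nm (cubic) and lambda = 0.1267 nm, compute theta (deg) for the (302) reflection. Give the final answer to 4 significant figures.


d = a / sqrt(h^2+k^2+l^2)
d = 0.5239 / sqrt(13) = 0.145304 nm
lambda = 2*d*sin(theta)  =>  sin(theta) = lambda / (2*d)
sin(theta) = 0.1267 / (2 * 0.145304) = 0.435983
theta = 25.85 deg


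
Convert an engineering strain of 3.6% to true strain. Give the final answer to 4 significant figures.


epsilon_true = ln(1 + epsilon_eng)
epsilon_true = ln(1 + 0.036)
epsilon_true = 0.03537


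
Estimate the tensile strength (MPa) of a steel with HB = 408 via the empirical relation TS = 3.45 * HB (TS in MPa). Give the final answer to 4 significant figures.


TS (MPa) = 3.45 * HB
TS = 3.45 * 408
TS = 1408 MPa


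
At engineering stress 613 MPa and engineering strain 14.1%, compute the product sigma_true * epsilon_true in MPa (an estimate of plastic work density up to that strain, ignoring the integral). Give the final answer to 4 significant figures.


sigma_true = sigma_eng * (1 + epsilon_eng)
sigma_true = 613 * (1 + 0.141) = 699.433 MPa
epsilon_true = ln(1 + epsilon_eng)
epsilon_true = ln(1 + 0.141) = 0.131905
sigma_true * epsilon_true = 699.433 * 0.131905 = 92.26 MPa


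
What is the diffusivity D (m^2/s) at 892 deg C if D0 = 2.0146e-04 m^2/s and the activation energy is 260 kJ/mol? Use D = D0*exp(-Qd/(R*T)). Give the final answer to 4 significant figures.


D = D0 * exp(-Qd / (R*T))
T = 1165.15 K
D = 2.0146e-04 * exp(-260e3 / (8.314 * 1165.15))
D = 4.444e-16 m^2/s


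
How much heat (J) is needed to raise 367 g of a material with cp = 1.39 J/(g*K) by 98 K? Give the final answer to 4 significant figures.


Q = m * cp * dT
Q = 367 * 1.39 * 98
Q = 49990 J


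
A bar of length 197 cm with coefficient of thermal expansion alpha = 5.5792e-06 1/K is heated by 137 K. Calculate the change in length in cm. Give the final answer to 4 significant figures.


dL = L0 * alpha * dT
dL = 197 * 5.5792e-06 * 137
dL = 0.1506 cm


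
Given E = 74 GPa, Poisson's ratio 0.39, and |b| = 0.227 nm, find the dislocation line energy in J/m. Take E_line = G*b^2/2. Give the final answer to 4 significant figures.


Step 1: G = E / (2*(1+nu))
G = 74 / (2*(1+0.39)) = 26.6187 GPa = 2.66187e+10 Pa
Step 2: E_line = G*b^2/2
b = 0.227 nm = 2.27e-10 m
E_line = 0.5 * 2.66187e+10 * (2.27e-10)^2 = 6.858e-10 J/m


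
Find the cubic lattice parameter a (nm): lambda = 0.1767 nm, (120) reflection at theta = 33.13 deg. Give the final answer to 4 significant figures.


d = lambda / (2*sin(theta))
d = 0.1767 / (2*sin(33.13 deg))
d = 0.161653 nm
a = d * sqrt(h^2+k^2+l^2) = 0.161653 * sqrt(5)
a = 0.3615 nm


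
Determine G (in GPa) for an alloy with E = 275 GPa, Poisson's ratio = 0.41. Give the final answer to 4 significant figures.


G = E / (2*(1+nu))
G = 275 / (2*(1+0.41))
G = 97.52 GPa


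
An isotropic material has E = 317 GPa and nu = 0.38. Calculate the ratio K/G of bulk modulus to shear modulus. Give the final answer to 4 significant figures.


G = E / (2*(1+nu))
G = 317 / (2*(1+0.38)) = 114.855 GPa
K = E / (3*(1-2*nu))
K = 317 / (3*(1-2*0.38)) = 440.278 GPa
K/G = 440.278 / 114.855 = 3.833


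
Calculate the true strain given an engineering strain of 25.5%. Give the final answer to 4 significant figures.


epsilon_true = ln(1 + epsilon_eng)
epsilon_true = ln(1 + 0.255)
epsilon_true = 0.2271


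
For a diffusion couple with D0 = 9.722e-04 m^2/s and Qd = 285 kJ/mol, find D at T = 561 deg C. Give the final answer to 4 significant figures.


D = D0 * exp(-Qd / (R*T))
T = 834.15 K
D = 9.722e-04 * exp(-285e3 / (8.314 * 834.15))
D = 1.382e-21 m^2/s


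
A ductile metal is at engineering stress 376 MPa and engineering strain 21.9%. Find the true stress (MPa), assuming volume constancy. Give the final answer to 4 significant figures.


sigma_true = sigma_eng * (1 + epsilon_eng)
sigma_true = 376 * (1 + 0.219)
sigma_true = 458.3 MPa


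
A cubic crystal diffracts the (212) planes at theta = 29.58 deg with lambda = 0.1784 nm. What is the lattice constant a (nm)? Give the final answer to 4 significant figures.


d = lambda / (2*sin(theta))
d = 0.1784 / (2*sin(29.58 deg))
d = 0.180699 nm
a = d * sqrt(h^2+k^2+l^2) = 0.180699 * sqrt(9)
a = 0.5421 nm


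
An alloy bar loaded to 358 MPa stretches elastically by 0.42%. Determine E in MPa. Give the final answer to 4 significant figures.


E = sigma / epsilon
epsilon = 0.42% = 4.2e-03
E = 358 / 4.2e-03
E = 85240 MPa


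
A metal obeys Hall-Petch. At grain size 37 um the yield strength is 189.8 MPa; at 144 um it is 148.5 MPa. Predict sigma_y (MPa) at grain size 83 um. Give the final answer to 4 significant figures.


sigma_y = sigma0 + k / sqrt(d)
1/sqrt(d1) = 1/sqrt(3.7e-05) = 164.399;  1/sqrt(d2) = 83.3333
k = (sigma1 - sigma2) / (1/sqrt(d1) - 1/sqrt(d2)) = (189.8 - 148.5) / (164.399 - 83.3333) = 0.509464 MPa*m^0.5
sigma0 = sigma1 - k/sqrt(d1) = 189.8 - 0.509464*164.399 = 106.045 MPa
sigma_y(d3) = 106.045 + 0.509464 / sqrt(8.3e-05) = 162 MPa


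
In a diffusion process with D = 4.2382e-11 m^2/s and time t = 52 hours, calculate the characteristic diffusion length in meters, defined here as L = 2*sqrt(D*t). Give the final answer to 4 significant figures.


t = 52 hr = 187200 s
Diffusion length = 2*sqrt(D*t)
= 2*sqrt(4.2382e-11 * 187200)
= 5.633e-03 m


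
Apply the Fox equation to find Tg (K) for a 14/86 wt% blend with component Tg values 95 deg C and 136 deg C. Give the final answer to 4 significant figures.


1/Tg = w1/Tg1 + w2/Tg2 (in Kelvin)
Tg1 = 368.15 K, Tg2 = 409.15 K
1/Tg = 0.14/368.15 + 0.86/409.15
Tg = 402.9 K


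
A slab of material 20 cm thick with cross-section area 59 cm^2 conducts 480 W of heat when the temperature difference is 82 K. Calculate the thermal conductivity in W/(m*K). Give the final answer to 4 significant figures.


k = Q*L / (A*dT)
L = 0.2 m, A = 5.9e-03 m^2
k = 480 * 0.2 / (5.9e-03 * 82)
k = 198.4 W/(m*K)


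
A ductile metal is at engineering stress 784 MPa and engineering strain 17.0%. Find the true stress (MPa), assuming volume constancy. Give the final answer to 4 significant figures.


sigma_true = sigma_eng * (1 + epsilon_eng)
sigma_true = 784 * (1 + 0.17)
sigma_true = 917.3 MPa


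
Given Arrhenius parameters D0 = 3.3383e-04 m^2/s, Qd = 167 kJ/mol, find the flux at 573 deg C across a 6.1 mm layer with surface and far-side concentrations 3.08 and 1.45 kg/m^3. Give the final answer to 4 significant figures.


Step 1: D = D0 * exp(-Qd/(R*T))
T = 573 + 273.15 = 846.15 K
D = 3.3383e-04 * exp(-167e3 / (8.314 * 846.15)) = 1.63639e-14 m^2/s
Step 2: J = D * (C1 - C2) / dx
J = 1.63639e-14 * (3.08 - 1.45) / 6.1e-03
J = 4.373e-12 kg/(m^2*s)


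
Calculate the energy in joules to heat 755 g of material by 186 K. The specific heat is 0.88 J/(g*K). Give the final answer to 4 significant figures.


Q = m * cp * dT
Q = 755 * 0.88 * 186
Q = 123600 J


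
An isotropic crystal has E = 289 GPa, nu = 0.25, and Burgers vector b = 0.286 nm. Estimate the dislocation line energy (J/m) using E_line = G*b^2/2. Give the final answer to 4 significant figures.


Step 1: G = E / (2*(1+nu))
G = 289 / (2*(1+0.25)) = 115.6 GPa = 1.156e+11 Pa
Step 2: E_line = G*b^2/2
b = 0.286 nm = 2.86e-10 m
E_line = 0.5 * 1.156e+11 * (2.86e-10)^2 = 4.728e-09 J/m


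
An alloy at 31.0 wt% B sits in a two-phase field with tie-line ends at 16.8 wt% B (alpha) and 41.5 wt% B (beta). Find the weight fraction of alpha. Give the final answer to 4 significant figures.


f_alpha = (C_beta - C0) / (C_beta - C_alpha)
f_alpha = (41.5 - 31.0) / (41.5 - 16.8)
f_alpha = 0.4251


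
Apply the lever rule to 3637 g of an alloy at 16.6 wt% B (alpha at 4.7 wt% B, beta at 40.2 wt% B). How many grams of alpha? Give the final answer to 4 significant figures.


f_alpha = (C_beta - C0) / (C_beta - C_alpha)
f_alpha = (40.2 - 16.6) / (40.2 - 4.7) = 0.664789
m_alpha = f_alpha * m_total = 0.664789 * 3637 = 2418 g


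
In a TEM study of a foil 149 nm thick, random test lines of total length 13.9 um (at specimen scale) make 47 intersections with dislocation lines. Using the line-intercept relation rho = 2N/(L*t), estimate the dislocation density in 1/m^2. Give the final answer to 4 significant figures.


rho = 2N / (L * t)
L = 13.9 um = 1.39e-05 m, t = 149 nm = 1.49e-07 m
rho = 2 * 47 / (1.39e-05 * 1.49e-07)
rho = 4.539e+13 1/m^2


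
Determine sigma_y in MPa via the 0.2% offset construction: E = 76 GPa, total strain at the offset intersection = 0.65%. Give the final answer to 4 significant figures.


Offset strain = 0.002
Elastic strain at yield = total_strain - offset = 6.5e-03 - 0.002 = 4.5e-03
sigma_y = E * elastic_strain = 76000 * 4.5e-03
sigma_y = 342 MPa


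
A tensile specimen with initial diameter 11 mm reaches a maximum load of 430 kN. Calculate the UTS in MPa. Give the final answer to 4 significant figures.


A0 = pi*(d/2)^2 = pi*(11/2)^2 = 95.0332 mm^2
UTS = F_max / A0 = 430*1000 / 95.0332
UTS = 4525 MPa


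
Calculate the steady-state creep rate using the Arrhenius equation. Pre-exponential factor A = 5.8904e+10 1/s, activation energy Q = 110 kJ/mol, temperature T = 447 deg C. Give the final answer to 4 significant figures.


rate = A * exp(-Q / (R*T))
T = 447 + 273.15 = 720.15 K
rate = 5.8904e+10 * exp(-110e3 / (8.314 * 720.15))
rate = 618.3 1/s


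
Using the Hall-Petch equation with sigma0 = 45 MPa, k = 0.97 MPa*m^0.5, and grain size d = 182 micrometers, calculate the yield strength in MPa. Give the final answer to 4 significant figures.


sigma_y = sigma0 + k / sqrt(d)
d = 182 um = 1.82e-04 m
sigma_y = 45 + 0.97 / sqrt(1.82e-04)
sigma_y = 116.9 MPa


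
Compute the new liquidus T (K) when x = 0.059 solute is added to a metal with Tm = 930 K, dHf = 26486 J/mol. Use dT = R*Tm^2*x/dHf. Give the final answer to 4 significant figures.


dT = R*Tm^2*x / dHf
dT = 8.314 * 930^2 * 0.059 / 26486
dT = 16.0181 K
T_new = 930 - 16.0181 = 914 K


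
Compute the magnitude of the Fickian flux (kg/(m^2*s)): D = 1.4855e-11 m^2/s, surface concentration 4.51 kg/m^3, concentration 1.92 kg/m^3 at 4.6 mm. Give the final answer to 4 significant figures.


J = -D * (dC/dx) = D * (C1 - C2) / dx
J = 1.4855e-11 * (4.51 - 1.92) / 4.6e-03
J = 8.364e-09 kg/(m^2*s)


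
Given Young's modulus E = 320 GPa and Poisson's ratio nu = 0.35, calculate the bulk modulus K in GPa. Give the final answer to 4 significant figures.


K = E / (3*(1-2*nu))
K = 320 / (3*(1-2*0.35))
K = 355.6 GPa


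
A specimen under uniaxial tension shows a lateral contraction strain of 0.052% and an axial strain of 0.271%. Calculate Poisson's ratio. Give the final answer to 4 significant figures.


nu = -epsilon_lat / epsilon_axial
Lateral strain is contraction (negative), so using magnitudes:
nu = 0.052 / 0.271
nu = 0.1919


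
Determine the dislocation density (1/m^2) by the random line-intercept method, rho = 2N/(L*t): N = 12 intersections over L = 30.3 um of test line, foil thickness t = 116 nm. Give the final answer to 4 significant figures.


rho = 2N / (L * t)
L = 30.3 um = 3.03e-05 m, t = 116 nm = 1.16e-07 m
rho = 2 * 12 / (3.03e-05 * 1.16e-07)
rho = 6.828e+12 1/m^2


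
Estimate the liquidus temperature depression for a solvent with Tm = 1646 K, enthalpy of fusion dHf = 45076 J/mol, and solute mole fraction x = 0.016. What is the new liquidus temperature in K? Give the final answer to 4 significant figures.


dT = R*Tm^2*x / dHf
dT = 8.314 * 1646^2 * 0.016 / 45076
dT = 7.99548 K
T_new = 1646 - 7.99548 = 1638 K


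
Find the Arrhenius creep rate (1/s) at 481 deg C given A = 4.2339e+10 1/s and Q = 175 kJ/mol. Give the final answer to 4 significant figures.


rate = A * exp(-Q / (R*T))
T = 481 + 273.15 = 754.15 K
rate = 4.2339e+10 * exp(-175e3 / (8.314 * 754.15))
rate = 0.03201 1/s


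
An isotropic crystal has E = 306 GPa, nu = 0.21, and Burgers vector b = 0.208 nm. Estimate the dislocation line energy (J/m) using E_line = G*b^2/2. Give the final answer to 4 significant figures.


Step 1: G = E / (2*(1+nu))
G = 306 / (2*(1+0.21)) = 126.446 GPa = 1.26446e+11 Pa
Step 2: E_line = G*b^2/2
b = 0.208 nm = 2.08e-10 m
E_line = 0.5 * 1.26446e+11 * (2.08e-10)^2 = 2.735e-09 J/m


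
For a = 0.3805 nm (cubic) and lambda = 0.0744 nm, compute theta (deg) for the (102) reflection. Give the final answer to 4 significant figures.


d = a / sqrt(h^2+k^2+l^2)
d = 0.3805 / sqrt(5) = 0.170165 nm
lambda = 2*d*sin(theta)  =>  sin(theta) = lambda / (2*d)
sin(theta) = 0.0744 / (2 * 0.170165) = 0.218612
theta = 12.63 deg


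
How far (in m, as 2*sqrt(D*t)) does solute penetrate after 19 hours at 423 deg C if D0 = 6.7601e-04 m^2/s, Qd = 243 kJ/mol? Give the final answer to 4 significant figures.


Step 1: D = D0 * exp(-Qd/(R*T))
T = 696.15 K
D = 6.7601e-04 * exp(-243e3 / (8.314 * 696.15)) = 3.94575e-22 m^2/s
Step 2: L = 2*sqrt(D*t)
t = 19 h = 68400 s
L = 2*sqrt(3.94575e-22 * 68400) = 1.039e-08 m
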